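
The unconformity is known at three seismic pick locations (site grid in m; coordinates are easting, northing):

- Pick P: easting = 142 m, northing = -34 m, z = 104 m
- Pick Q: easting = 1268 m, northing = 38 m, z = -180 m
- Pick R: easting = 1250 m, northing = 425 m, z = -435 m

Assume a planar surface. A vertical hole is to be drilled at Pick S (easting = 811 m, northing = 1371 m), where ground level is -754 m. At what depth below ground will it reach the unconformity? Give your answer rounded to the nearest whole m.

Two edge vectors: Pick P→Pick Q = (1126, 72, -284), Pick P→Pick R = (1108, 459, -539).
Normal n = (Pick P→Pick Q) × (Pick P→Pick R) = (91548, 292242, 437058).
So ∂z/∂easting = −n_x/n_z = −0.20946 and ∂z/∂northing = −n_y/n_z = −0.66866.
Intercept c from Pick P: 104 + 29.74 − 22.73 = 111.01.
At (811, 1371): z_contact = −169.9 − 916.7 + 111.01 = -975.6 m.
Depth below ground = -754 − (-975.6) = 222 m.

222 m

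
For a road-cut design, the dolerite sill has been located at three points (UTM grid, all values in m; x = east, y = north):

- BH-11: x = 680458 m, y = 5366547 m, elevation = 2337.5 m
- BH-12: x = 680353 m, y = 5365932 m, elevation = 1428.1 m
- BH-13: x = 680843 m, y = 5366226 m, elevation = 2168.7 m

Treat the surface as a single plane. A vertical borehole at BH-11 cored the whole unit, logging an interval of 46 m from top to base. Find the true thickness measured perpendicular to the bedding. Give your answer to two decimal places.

25.20 m

Two edge vectors: BH-11→BH-12 = (-105, -615, -909.4), BH-11→BH-13 = (385, -321, -168.8).
Normal n = (BH-11→BH-12) × (BH-11→BH-13) = (-188105.4, -367843, 270480).
So ∂z/∂x = −n_x/n_z = 0.69545 and ∂z/∂y = −n_y/n_z = 1.35996.
|∇z| = √(a²+b²) = 1.52747, so dip δ = arctan(1.52747) = 56.79°.
True thickness = vertical thickness × cos δ = 46 × cos 56.79° = 25.20 m.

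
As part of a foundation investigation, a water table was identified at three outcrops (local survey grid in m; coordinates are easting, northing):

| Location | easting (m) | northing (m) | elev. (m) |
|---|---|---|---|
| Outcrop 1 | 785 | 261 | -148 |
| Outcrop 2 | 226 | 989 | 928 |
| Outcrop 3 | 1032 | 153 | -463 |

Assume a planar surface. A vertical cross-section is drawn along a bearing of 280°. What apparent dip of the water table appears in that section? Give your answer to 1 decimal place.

Let the plane be z = a·easting + b·northing + c.
Outcrop 2−Outcrop 1: −559a + 728b = 1076;  Outcrop 3−Outcrop 1: 247a − 108b = −315.
Solving gives a = −0.94699, b = 0.75087.
Unit vector along 280° is (sin 280°, cos 280°) = (-0.9848, 0.1736).
Slope in that direction = a·(-0.9848) + b·(0.1736) = 1.06299.
Apparent dip = arctan|1.06299| = 46.7° (true dip is 50.4°, so apparent ≤ true as expected).

46.7°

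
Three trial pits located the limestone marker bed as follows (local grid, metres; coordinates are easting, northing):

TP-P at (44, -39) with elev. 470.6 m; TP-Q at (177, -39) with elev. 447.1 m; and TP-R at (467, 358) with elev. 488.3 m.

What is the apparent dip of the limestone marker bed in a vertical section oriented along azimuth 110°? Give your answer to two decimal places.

13.80°

Let the plane be z = a·easting + b·northing + c.
TP-Q−TP-P: 133a + 0b = −23.5;  TP-R−TP-P: 423a + 397b = 17.7.
Solving gives a = −0.17669, b = 0.23285.
Unit vector along 110° is (sin 110°, cos 110°) = (0.9397, -0.3420).
Slope in that direction = a·(0.9397) + b·(-0.3420) = −0.24567.
Apparent dip = arctan|0.24567| = 13.80° (true dip is 16.3°, so apparent ≤ true as expected).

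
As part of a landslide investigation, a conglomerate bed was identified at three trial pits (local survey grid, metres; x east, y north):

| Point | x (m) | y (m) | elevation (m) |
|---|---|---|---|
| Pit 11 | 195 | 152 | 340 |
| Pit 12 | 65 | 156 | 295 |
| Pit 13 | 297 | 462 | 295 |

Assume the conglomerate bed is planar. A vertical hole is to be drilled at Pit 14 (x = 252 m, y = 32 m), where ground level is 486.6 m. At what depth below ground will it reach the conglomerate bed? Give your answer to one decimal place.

Two edge vectors: Pit 11→Pit 12 = (-130, 4, -45), Pit 11→Pit 13 = (102, 310, -45).
Normal n = (Pit 11→Pit 12) × (Pit 11→Pit 13) = (13770, -10440, -40708).
So ∂z/∂x = −n_x/n_z = 0.33826 and ∂z/∂y = −n_y/n_z = −0.25646.
Intercept c from Pit 11: 340 − 65.96 + 38.98 = 313.02.
At (252, 32): z_contact = 85.24 − 8.21 + 313.02 = 390.06 m.
Depth below ground = 486.6 − 390.06 = 96.5 m.

96.5 m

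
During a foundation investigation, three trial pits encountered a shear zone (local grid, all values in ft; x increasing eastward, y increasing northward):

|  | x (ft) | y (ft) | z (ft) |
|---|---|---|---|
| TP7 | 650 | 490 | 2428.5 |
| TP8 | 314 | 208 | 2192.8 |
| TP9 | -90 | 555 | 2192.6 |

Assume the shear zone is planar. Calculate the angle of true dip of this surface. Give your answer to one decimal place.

28.6°

Let the plane be z = a·x + b·y + c.
TP8−TP7: −336a − 282b = −235.7;  TP9−TP7: −740a + 65b = −235.9.
Solving gives a = 0.35504, b = 0.41279.
Gradient magnitude |∇z| = √(a² + b²) = √(0.12605 + 0.17039) = 0.54447.
True dip = arctan(0.54447) = 28.6°, dipping toward SW (azimuth ≈ 221°).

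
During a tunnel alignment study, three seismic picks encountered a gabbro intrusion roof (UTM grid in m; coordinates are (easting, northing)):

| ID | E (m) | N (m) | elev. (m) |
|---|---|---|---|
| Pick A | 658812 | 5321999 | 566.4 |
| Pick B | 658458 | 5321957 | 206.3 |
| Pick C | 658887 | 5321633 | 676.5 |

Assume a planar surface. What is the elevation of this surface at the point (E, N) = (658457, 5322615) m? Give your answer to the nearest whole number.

Let the plane be z = a·E + b·N + c.
Pick B−Pick A: −354a − 42b = −360.1;  Pick C−Pick A: 75a − 366b = 110.1.
Solving gives a = 1.02793074, b = −0.09017813.
Then c = 566.4 − a·658812 − b·5321999 = −196718.80.
At (658457, 5322615): z = 676848.2 − 479983.5 − 196718.80 = 145.9 m.

146 m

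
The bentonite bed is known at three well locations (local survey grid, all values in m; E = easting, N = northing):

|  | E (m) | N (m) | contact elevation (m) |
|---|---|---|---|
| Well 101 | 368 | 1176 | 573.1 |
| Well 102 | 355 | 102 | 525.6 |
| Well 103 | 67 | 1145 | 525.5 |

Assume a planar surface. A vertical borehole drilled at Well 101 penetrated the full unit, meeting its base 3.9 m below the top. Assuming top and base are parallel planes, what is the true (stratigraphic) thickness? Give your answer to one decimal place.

Let the plane be z = a·E + b·N + c.
Well 102−Well 101: −13a − 1074b = −47.5;  Well 103−Well 101: −301a − 31b = −47.6.
Solving gives a = 0.15378, b = 0.04237.
|∇z| = √(a²+b²) = 0.15951, so dip δ = arctan(0.15951) = 9.06°.
True thickness = vertical thickness × cos δ = 3.9 × cos 9.06° = 3.9 m.

3.9 m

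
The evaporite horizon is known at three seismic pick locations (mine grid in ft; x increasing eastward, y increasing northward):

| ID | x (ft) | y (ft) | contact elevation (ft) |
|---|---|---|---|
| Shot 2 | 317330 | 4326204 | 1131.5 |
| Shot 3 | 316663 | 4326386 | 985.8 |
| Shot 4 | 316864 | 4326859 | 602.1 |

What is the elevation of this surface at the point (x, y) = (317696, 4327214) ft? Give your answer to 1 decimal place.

312.3 ft

Two edge vectors: Shot 2→Shot 3 = (-667, 182, -145.7), Shot 2→Shot 4 = (-466, 655, -529.4).
Normal n = (Shot 2→Shot 3) × (Shot 2→Shot 4) = (-917.3, -285213.6, -352073).
So ∂z/∂x = −n_x/n_z = −0.002605426 and ∂z/∂y = −n_y/n_z = −0.810097906.
Intercept c from Shot 2: 1131.5 + 826.78 + 3504648.80 = 3506607.08.
At (317696, 4327214): z = −827.7 − 3505467.0 + 3506607.08 = 312.3 ft.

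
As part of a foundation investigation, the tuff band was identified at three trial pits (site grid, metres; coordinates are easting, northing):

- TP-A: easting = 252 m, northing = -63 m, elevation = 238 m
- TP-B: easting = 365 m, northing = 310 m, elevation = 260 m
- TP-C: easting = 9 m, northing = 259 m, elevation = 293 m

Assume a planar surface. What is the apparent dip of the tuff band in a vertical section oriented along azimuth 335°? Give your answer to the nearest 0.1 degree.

7.2°

Let the plane be z = a·easting + b·northing + c.
TP-B−TP-A: 113a + 373b = 22;  TP-C−TP-A: −243a + 322b = 55.
Solving gives a = −0.10574, b = 0.09101.
Unit vector along 335° is (sin 335°, cos 335°) = (-0.4226, 0.9063).
Slope in that direction = a·(-0.4226) + b·(0.9063) = 0.12717.
Apparent dip = arctan|0.12717| = 7.2° (true dip is 7.9°, so apparent ≤ true as expected).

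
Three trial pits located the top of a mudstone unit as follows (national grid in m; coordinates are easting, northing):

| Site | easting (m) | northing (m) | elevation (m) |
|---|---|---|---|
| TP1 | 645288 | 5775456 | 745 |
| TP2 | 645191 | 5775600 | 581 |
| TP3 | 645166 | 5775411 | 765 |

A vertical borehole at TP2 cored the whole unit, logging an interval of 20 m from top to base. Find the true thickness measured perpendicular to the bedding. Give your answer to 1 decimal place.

Let the plane be z = a·easting + b·northing + c.
TP2−TP1: −97a + 144b = −164;  TP3−TP1: −122a − 45b = 20.
Solving gives a = 0.20517, b = −1.00068.
|∇z| = √(a²+b²) = 1.02150, so dip δ = arctan(1.02150) = 45.61°.
True thickness = vertical thickness × cos δ = 20 × cos 45.61° = 14.0 m.

14.0 m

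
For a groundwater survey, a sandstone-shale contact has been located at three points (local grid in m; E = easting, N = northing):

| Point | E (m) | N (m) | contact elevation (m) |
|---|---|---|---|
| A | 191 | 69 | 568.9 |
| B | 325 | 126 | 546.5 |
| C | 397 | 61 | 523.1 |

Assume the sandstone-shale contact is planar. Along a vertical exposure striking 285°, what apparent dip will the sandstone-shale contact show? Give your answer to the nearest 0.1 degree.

13.6°

Let the plane be z = a·E + b·N + c.
B−A: 134a + 57b = −22.4;  C−A: 206a − 8b = −45.8.
Solving gives a = −0.21771, b = 0.11884.
Unit vector along 285° is (sin 285°, cos 285°) = (-0.9659, 0.2588).
Slope in that direction = a·(-0.9659) + b·(0.2588) = 0.24105.
Apparent dip = arctan|0.24105| = 13.6° (true dip is 13.9°, so apparent ≤ true as expected).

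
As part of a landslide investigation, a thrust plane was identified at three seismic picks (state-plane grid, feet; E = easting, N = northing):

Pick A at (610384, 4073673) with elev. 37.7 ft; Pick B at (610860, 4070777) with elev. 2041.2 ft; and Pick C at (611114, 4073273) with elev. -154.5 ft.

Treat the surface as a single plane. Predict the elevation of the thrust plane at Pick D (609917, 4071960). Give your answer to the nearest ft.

1751 ft

Let the plane be z = a·E + b·N + c.
Pick B−Pick A: 476a − 2896b = 2003.5;  Pick C−Pick A: 730a − 400b = −192.2.
Solving gives a = −0.70594444, b = −0.80784860.
Then c = 37.7 − a·610384 − b·4073673 = 3721845.93.
At (609917, 4071960): z = −430567.5 − 3289527.2 + 3721845.93 = 1751.2 ft.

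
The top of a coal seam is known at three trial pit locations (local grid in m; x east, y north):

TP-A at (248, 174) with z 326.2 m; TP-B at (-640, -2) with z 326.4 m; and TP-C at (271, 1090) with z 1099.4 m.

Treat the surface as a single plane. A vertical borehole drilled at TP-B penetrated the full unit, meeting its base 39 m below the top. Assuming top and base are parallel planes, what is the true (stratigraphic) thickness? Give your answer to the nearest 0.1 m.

29.5 m

Two edge vectors: TP-A→TP-B = (-888, -176, 0.2), TP-A→TP-C = (23, 916, 773.2).
Normal n = (TP-A→TP-B) × (TP-A→TP-C) = (-136266.4, 686606.2, -809360).
So ∂z/∂x = −n_x/n_z = −0.16836 and ∂z/∂y = −n_y/n_z = 0.84833.
|∇z| = √(a²+b²) = 0.86488, so dip δ = arctan(0.86488) = 40.86°.
True thickness = vertical thickness × cos δ = 39 × cos 40.86° = 29.5 m.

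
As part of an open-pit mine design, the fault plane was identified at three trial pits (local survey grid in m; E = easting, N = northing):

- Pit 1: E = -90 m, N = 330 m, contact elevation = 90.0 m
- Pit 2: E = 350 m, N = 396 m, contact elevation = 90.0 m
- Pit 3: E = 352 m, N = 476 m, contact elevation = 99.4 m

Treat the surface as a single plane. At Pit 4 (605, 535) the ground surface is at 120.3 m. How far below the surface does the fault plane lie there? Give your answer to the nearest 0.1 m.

Two edge vectors: Pit 1→Pit 2 = (440, 66, 0), Pit 1→Pit 3 = (442, 146, 9.4).
Normal n = (Pit 1→Pit 2) × (Pit 1→Pit 3) = (620.4, -4136, 35068).
So ∂z/∂E = −n_x/n_z = −0.01769 and ∂z/∂N = −n_y/n_z = 0.11794.
Intercept c from Pit 1: 90 − 1.59 − 38.92 = 49.49.
At (605, 535): z_contact = −10.70 + 63.10 + 49.49 = 101.88 m.
Depth below ground = 120.3 − 101.88 = 18.4 m.

18.4 m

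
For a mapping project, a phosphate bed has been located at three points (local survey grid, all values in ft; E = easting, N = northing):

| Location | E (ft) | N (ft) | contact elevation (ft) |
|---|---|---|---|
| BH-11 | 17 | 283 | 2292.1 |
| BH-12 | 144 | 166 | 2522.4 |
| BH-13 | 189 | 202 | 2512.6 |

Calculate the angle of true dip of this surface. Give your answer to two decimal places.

Let the plane be z = a·E + b·N + c.
BH-12−BH-11: 127a − 117b = 230.3;  BH-13−BH-11: 172a − 81b = 220.5.
Solving gives a = 0.72626, b = −1.18004.
Gradient magnitude |∇z| = √(a² + b²) = √(0.52745 + 1.39251) = 1.38562.
True dip = arctan(1.38562) = 54.18°, dipping toward NNW (azimuth ≈ 328°).

54.18°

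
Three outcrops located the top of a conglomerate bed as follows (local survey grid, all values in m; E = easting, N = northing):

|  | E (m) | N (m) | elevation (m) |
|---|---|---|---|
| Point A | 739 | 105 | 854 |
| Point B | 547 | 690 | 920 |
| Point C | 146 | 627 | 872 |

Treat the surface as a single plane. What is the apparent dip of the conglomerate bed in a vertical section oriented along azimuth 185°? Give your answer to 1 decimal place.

Two edge vectors: Point A→Point B = (-192, 585, 66), Point A→Point C = (-593, 522, 18).
Normal n = (Point A→Point B) × (Point A→Point C) = (-23922, -35682, 246681).
So ∂z/∂E = −n_x/n_z = 0.09698 and ∂z/∂N = −n_y/n_z = 0.14465.
Unit vector along 185° is (sin 185°, cos 185°) = (-0.0872, -0.9962).
Slope in that direction = a·(-0.0872) + b·(-0.9962) = −0.15255.
Apparent dip = arctan|0.15255| = 8.7° (true dip is 9.9°, so apparent ≤ true as expected).

8.7°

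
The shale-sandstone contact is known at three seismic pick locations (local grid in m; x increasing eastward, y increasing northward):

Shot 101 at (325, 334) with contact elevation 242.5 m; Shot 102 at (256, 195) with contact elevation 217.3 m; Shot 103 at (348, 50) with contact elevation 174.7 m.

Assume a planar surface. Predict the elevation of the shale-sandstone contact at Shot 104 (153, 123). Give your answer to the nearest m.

Two edge vectors: Shot 101→Shot 102 = (-69, -139, -25.2), Shot 101→Shot 103 = (23, -284, -67.8).
Normal n = (Shot 101→Shot 102) × (Shot 101→Shot 103) = (2267.4, -5257.8, 22793).
So ∂z/∂x = −n_x/n_z = −0.09948 and ∂z/∂y = −n_y/n_z = 0.23068.
Intercept c from Shot 101: 242.5 + 32.33 − 77.05 = 197.78.
At (153, 123): z = −15.2 + 28.4 + 197.78 = 210.9 m.

211 m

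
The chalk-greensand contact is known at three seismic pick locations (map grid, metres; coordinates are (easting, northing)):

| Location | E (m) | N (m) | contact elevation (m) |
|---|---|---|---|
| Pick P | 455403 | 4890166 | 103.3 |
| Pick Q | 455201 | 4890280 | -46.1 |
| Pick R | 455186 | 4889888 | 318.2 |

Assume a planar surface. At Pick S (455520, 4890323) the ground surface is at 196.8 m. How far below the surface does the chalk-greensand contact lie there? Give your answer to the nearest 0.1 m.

216.0 m

Let the plane be z = a·E + b·N + c.
Pick Q−Pick P: −202a + 114b = −149.4;  Pick R−Pick P: −217a − 278b = 214.9.
Solving gives a = 0.210579277, b = −0.937394615.
Then c = 103.3 − a·455403 − b·4890166 = 4488220.14.
At (455520, 4890323): z_contact = 95923.07 − 4584162.45 + 4488220.14 = -19.23 m.
Depth below ground = 196.8 − (-19.23) = 216.0 m.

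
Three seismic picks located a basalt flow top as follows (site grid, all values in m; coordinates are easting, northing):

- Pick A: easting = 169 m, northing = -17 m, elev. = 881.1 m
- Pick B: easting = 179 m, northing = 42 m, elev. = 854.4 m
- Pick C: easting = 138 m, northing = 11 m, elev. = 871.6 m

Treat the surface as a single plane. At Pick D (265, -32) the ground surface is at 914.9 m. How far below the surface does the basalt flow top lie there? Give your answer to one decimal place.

Let the plane be z = a·easting + b·northing + c.
Pick B−Pick A: 10a + 59b = −26.7;  Pick C−Pick A: −31a + 28b = −9.5.
Solving gives a = −0.08872, b = −0.43751.
Then c = 881.1 − a·169 − b·-17 = 888.66.
At (265, -32): z_contact = −23.51 + 14.00 + 888.66 = 879.15 m.
Depth below ground = 914.9 − 879.15 = 35.8 m.

35.8 m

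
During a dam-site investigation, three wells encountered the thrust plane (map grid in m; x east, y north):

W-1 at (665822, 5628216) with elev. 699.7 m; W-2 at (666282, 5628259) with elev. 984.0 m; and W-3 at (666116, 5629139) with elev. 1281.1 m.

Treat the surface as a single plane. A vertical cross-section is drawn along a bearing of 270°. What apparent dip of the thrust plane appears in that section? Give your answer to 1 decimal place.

Let the plane be z = a·x + b·y + c.
W-2−W-1: 460a + 43b = 284.3;  W-3−W-1: 294a + 923b = 581.4.
Solving gives a = 0.57632, b = 0.44633.
Unit vector along 270° is (sin 270°, cos 270°) = (-1.0000, -0.0000).
Slope in that direction = a·(-1.0000) + b·(-0.0000) = −0.57632.
Apparent dip = arctan|0.57632| = 30.0° (true dip is 36.1°, so apparent ≤ true as expected).

30.0°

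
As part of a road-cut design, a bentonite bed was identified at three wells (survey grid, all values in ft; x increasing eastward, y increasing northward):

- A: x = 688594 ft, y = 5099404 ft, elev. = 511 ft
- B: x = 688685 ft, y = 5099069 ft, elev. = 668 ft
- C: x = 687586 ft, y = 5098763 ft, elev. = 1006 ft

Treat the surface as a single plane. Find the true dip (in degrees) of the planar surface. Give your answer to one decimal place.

Two edge vectors: A→B = (91, -335, 157), A→C = (-1008, -641, 495).
Normal n = (A→B) × (A→C) = (-65188, -203301, -396011).
So ∂z/∂x = −n_x/n_z = −0.16461 and ∂z/∂y = −n_y/n_z = −0.51337.
Gradient magnitude |∇z| = √(a² + b²) = √(0.02710 + 0.26355) = 0.53912.
True dip = arctan(0.53912) = 28.3°, dipping toward NNE (azimuth ≈ 018°).

28.3°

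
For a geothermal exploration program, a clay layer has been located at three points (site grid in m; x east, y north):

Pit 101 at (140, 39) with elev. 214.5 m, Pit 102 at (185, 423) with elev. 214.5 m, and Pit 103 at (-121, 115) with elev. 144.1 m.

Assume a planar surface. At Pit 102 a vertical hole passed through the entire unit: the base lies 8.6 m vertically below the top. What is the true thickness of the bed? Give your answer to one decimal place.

8.3 m

Let the plane be z = a·x + b·y + c.
Pit 102−Pit 101: 45a + 384b = 0;  Pit 103−Pit 101: −261a + 76b = −70.4.
Solving gives a = 0.26083, b = −0.03057.
|∇z| = √(a²+b²) = 0.26262, so dip δ = arctan(0.26262) = 14.71°.
True thickness = vertical thickness × cos δ = 8.6 × cos 14.71° = 8.3 m.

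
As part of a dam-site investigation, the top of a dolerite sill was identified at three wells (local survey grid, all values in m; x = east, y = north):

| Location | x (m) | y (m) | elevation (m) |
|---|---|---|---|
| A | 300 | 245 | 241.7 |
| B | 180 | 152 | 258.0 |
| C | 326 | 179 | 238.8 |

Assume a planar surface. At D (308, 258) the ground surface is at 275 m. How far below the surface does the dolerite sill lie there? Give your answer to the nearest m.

Two edge vectors: A→B = (-120, -93, 16.3), A→C = (26, -66, -2.9).
Normal n = (A→B) × (A→C) = (1345.5, 75.8, 10338).
So ∂z/∂x = −n_x/n_z = −0.13015 and ∂z/∂y = −n_y/n_z = −0.00733.
Intercept c from A: 241.7 + 39.05 + 1.80 = 282.54.
At (308, 258): z_contact = −40.1 − 1.9 + 282.54 = 240.6 m.
Depth below ground = 275 − 240.6 = 34 m.

34 m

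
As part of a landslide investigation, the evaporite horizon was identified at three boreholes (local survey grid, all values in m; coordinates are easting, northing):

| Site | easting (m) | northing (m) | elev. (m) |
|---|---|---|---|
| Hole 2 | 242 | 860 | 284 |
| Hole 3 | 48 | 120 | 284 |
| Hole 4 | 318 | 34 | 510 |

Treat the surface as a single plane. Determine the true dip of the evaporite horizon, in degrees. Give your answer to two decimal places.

38.61°

Let the plane be z = a·easting + b·northing + c.
Hole 3−Hole 2: −194a − 740b = 0;  Hole 4−Hole 2: 76a − 826b = 226.
Solving gives a = 0.77253, b = −0.20253.
Gradient magnitude |∇z| = √(a² + b²) = √(0.59680 + 0.04102) = 0.79863.
True dip = arctan(0.79863) = 38.61°, dipping toward WNW (azimuth ≈ 285°).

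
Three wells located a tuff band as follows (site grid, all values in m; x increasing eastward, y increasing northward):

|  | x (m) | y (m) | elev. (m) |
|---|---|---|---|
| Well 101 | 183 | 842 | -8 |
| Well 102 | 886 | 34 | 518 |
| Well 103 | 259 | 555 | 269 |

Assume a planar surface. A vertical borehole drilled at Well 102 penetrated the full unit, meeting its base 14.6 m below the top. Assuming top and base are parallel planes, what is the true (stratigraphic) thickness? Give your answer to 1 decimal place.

9.3 m

Two edge vectors: Well 101→Well 102 = (703, -808, 526), Well 101→Well 103 = (76, -287, 277).
Normal n = (Well 101→Well 102) × (Well 101→Well 103) = (-72854, -154755, -140353).
So ∂z/∂x = −n_x/n_z = −0.51908 and ∂z/∂y = −n_y/n_z = −1.10261.
|∇z| = √(a²+b²) = 1.21869, so dip δ = arctan(1.21869) = 50.63°.
True thickness = vertical thickness × cos δ = 14.6 × cos 50.63° = 9.3 m.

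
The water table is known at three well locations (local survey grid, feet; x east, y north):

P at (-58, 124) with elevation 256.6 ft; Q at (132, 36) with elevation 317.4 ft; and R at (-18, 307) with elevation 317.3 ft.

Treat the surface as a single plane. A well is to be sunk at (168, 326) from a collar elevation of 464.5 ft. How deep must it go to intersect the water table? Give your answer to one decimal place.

Two edge vectors: P→Q = (190, -88, 60.8), P→R = (40, 183, 60.7).
Normal n = (P→Q) × (P→R) = (-16468, -9101, 38290).
So ∂z/∂x = −n_x/n_z = 0.43009 and ∂z/∂y = −n_y/n_z = 0.23769.
Intercept c from P: 256.6 + 24.94 − 29.47 = 252.07.
At (168, 326): z_contact = 72.25 + 77.49 + 252.07 = 401.81 ft.
Depth below ground = 464.5 − 401.81 = 62.7 ft.

62.7 ft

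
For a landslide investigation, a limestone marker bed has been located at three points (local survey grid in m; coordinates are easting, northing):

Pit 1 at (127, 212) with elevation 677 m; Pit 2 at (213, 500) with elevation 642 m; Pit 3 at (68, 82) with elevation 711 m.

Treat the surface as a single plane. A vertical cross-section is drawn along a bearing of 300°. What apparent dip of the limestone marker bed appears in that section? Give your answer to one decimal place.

Two edge vectors: Pit 1→Pit 2 = (86, 288, -35), Pit 1→Pit 3 = (-59, -130, 34).
Normal n = (Pit 1→Pit 2) × (Pit 1→Pit 3) = (5242, -859, 5812).
So ∂z/∂easting = −n_x/n_z = −0.90193 and ∂z/∂northing = −n_y/n_z = 0.14780.
Unit vector along 300° is (sin 300°, cos 300°) = (-0.8660, 0.5000).
Slope in that direction = a·(-0.8660) + b·(0.5000) = 0.85499.
Apparent dip = arctan|0.85499| = 40.5° (true dip is 42.4°, so apparent ≤ true as expected).

40.5°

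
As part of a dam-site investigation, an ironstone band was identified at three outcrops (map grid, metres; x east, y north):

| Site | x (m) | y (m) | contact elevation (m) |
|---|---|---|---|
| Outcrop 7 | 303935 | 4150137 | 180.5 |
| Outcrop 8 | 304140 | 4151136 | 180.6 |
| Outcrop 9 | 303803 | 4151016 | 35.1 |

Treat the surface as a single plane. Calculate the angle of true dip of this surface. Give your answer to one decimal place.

25.4°

Let the plane be z = a·x + b·y + c.
Outcrop 8−Outcrop 7: 205a + 999b = 0.1;  Outcrop 9−Outcrop 7: −132a + 879b = −145.4.
Solving gives a = 0.46575, b = −0.09547.
Gradient magnitude |∇z| = √(a² + b²) = √(0.21692 + 0.00912) = 0.47543.
True dip = arctan(0.47543) = 25.4°, dipping toward WNW (azimuth ≈ 282°).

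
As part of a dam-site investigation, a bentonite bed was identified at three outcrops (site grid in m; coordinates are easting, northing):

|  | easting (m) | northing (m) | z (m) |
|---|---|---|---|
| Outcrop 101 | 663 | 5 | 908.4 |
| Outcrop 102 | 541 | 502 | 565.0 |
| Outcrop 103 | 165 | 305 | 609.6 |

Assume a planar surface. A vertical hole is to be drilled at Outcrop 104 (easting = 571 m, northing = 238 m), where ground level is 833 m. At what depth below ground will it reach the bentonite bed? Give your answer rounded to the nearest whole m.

93 m

Two edge vectors: Outcrop 101→Outcrop 102 = (-122, 497, -343.4), Outcrop 101→Outcrop 103 = (-498, 300, -298.8).
Normal n = (Outcrop 101→Outcrop 102) × (Outcrop 101→Outcrop 103) = (-45483.6, 134559.6, 210906).
So ∂z/∂easting = −n_x/n_z = 0.21566 and ∂z/∂northing = −n_y/n_z = −0.63801.
Intercept c from Outcrop 101: 908.4 − 142.98 + 3.19 = 768.61.
At (571, 238): z_contact = 123.1 − 151.8 + 768.61 = 739.9 m.
Depth below ground = 833 − 739.9 = 93 m.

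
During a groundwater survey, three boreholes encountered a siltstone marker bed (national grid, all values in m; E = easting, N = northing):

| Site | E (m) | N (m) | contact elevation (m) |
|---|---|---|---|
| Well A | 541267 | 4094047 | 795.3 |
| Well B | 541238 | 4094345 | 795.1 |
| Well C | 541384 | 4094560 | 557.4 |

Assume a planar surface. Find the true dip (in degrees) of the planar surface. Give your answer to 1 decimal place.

Two edge vectors: Well A→Well B = (-29, 298, -0.2), Well A→Well C = (117, 513, -237.9).
Normal n = (Well A→Well B) × (Well A→Well C) = (-70791.6, -6922.5, -49743).
So ∂z/∂E = −n_x/n_z = −1.42315 and ∂z/∂N = −n_y/n_z = −0.13917.
Gradient magnitude |∇z| = √(a² + b²) = √(2.02535 + 0.01937) = 1.42994.
True dip = arctan(1.42994) = 55.0°, dipping toward E (azimuth ≈ 084°).

55.0°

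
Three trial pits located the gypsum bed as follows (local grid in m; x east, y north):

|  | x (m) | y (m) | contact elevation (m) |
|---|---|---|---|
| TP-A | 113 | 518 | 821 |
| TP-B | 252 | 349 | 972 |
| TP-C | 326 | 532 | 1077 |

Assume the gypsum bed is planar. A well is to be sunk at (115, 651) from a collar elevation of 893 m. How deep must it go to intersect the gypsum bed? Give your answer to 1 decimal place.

Let the plane be z = a·x + b·y + c.
TP-B−TP-A: 139a − 169b = 151;  TP-C−TP-A: 213a + 14b = 256.
Solving gives a = 1.19595, b = 0.09016.
Then c = 821 − a·113 − b·518 = 639.15.
At (115, 651): z_contact = 137.53 + 58.70 + 639.15 = 835.38 m.
Depth below ground = 893 − 835.38 = 57.6 m.

57.6 m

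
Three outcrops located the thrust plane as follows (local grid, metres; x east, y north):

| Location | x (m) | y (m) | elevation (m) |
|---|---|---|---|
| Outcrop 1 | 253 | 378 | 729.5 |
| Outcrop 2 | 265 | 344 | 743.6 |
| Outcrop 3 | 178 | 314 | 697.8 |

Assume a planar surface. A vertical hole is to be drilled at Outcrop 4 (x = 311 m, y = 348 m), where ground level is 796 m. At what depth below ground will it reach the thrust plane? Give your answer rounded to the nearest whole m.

26 m

Let the plane be z = a·x + b·y + c.
Outcrop 2−Outcrop 1: 12a − 34b = 14.1;  Outcrop 3−Outcrop 1: −75a − 64b = −31.7.
Solving gives a = 0.59681, b = −0.20407.
Then c = 729.5 − a·253 − b·378 = 655.65.
At (311, 348): z_contact = 185.6 − 71.0 + 655.65 = 770.2 m.
Depth below ground = 796 − 770.2 = 26 m.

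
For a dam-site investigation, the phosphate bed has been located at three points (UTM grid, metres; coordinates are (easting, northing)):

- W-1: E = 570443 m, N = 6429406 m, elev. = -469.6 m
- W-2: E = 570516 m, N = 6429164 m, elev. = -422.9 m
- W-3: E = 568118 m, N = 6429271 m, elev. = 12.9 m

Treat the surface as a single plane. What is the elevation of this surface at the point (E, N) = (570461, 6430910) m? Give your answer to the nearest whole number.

-851 m

Let the plane be z = a·E + b·N + c.
W-2−W-1: 73a − 242b = 46.7;  W-3−W-1: −2325a − 135b = 482.5.
Solving gives a = −0.19294242, b = −0.25117685.
Then c = -469.6 − a·570443 − b·6429406 = 1724510.97.
At (570461, 6430910): z = −110066.1 − 1615295.7 + 1724510.97 = -850.8 m.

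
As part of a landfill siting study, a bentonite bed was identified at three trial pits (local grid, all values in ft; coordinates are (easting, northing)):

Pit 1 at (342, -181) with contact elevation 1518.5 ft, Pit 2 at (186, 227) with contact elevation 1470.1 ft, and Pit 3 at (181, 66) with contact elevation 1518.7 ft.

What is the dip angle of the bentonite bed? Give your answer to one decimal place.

27.9°

Let the plane be z = a·E + b·N + c.
Pit 2−Pit 1: −156a + 408b = −48.4;  Pit 3−Pit 1: −161a + 247b = 0.2.
Solving gives a = −0.44323, b = −0.28810.
Gradient magnitude |∇z| = √(a² + b²) = √(0.19645 + 0.08300) = 0.52864.
True dip = arctan(0.52864) = 27.9°, dipping toward ENE (azimuth ≈ 057°).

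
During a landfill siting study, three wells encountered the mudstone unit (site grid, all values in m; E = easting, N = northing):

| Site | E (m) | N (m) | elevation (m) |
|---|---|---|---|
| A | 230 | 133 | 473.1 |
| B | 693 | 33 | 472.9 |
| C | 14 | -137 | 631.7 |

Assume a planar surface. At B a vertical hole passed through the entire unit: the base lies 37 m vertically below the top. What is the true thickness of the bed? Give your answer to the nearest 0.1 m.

Let the plane be z = a·E + b·N + c.
B−A: 463a − 100b = −0.2;  C−A: −216a − 270b = 158.6.
Solving gives a = −0.10855, b = −0.50057.
|∇z| = √(a²+b²) = 0.51220, so dip δ = arctan(0.51220) = 27.12°.
True thickness = vertical thickness × cos δ = 37 × cos 27.12° = 32.9 m.

32.9 m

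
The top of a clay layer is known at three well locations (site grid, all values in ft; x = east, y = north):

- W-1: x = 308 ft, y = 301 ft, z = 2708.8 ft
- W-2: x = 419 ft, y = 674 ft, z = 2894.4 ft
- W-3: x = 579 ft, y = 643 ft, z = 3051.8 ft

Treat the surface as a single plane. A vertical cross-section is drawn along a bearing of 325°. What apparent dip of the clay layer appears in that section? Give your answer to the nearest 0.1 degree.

23.1°

Two edge vectors: W-1→W-2 = (111, 373, 185.6), W-1→W-3 = (271, 342, 343).
Normal n = (W-1→W-2) × (W-1→W-3) = (64463.8, 12224.6, -63121).
So ∂z/∂x = −n_x/n_z = 1.02127 and ∂z/∂y = −n_y/n_z = 0.19367.
Unit vector along 325° is (sin 325°, cos 325°) = (-0.5736, 0.8192).
Slope in that direction = a·(-0.5736) + b·(0.8192) = −0.42713.
Apparent dip = arctan|0.42713| = 23.1° (true dip is 46.1°, so apparent ≤ true as expected).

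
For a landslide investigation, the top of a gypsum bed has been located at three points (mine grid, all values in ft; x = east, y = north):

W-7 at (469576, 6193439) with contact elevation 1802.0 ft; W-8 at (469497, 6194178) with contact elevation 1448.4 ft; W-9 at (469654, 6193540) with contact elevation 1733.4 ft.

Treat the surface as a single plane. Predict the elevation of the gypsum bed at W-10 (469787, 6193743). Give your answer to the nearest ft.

Two edge vectors: W-7→W-8 = (-79, 739, -353.6), W-7→W-9 = (78, 101, -68.6).
Normal n = (W-7→W-8) × (W-7→W-9) = (-14981.8, -33000.2, -65621).
So ∂z/∂x = −n_x/n_z = −0.22830801 and ∂z/∂y = −n_y/n_z = −0.50289084.
Intercept c from W-7: 1802 + 107207.96 + 3114623.76 = 3223633.72.
At (469787, 6193743): z = −107256.1 − 3114776.6 + 3223633.72 = 1600.9 ft.

1601 ft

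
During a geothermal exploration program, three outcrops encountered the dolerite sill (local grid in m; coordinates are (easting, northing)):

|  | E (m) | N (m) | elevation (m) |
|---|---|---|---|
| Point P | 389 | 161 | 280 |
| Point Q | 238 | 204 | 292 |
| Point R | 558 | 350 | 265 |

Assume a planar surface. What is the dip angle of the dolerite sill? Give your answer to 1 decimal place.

4.7°

Two edge vectors: Point P→Point Q = (-151, 43, 12), Point P→Point R = (169, 189, -15).
Normal n = (Point P→Point Q) × (Point P→Point R) = (-2913, -237, -35806).
So ∂z/∂E = −n_x/n_z = −0.08136 and ∂z/∂N = −n_y/n_z = −0.00662.
Gradient magnitude |∇z| = √(a² + b²) = √(0.00662 + 0.00004) = 0.08162.
True dip = arctan(0.08162) = 4.7°, dipping toward E (azimuth ≈ 085°).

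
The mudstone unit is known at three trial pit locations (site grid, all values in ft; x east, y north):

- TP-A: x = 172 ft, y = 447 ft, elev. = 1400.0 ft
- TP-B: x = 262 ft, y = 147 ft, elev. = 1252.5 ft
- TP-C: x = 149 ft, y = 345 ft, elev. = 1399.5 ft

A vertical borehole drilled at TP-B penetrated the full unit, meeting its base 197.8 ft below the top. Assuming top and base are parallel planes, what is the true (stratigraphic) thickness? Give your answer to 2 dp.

Let the plane be z = a·x + b·y + c.
TP-B−TP-A: 90a − 300b = −147.5;  TP-C−TP-A: −23a − 102b = −0.5.
Solving gives a = −0.92631, b = 0.21377.
|∇z| = √(a²+b²) = 0.95065, so dip δ = arctan(0.95065) = 43.55°.
True thickness = vertical thickness × cos δ = 197.8 × cos 43.55° = 143.36 ft.

143.36 ft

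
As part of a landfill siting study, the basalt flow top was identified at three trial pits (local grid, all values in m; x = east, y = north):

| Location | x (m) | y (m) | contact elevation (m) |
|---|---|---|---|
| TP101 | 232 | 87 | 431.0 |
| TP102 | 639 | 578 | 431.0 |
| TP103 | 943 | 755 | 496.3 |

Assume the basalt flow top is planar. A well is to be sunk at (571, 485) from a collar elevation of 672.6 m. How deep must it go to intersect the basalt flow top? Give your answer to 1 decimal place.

237.8 m

Let the plane be z = a·x + b·y + c.
TP102−TP101: 407a + 491b = 0;  TP103−TP101: 711a + 668b = 65.3.
Solving gives a = 0.41518, b = −0.34415.
Then c = 431 − a·232 − b·87 = 364.62.
At (571, 485): z_contact = 237.07 − 166.91 + 364.62 = 434.77 m.
Depth below ground = 672.6 − 434.77 = 237.8 m.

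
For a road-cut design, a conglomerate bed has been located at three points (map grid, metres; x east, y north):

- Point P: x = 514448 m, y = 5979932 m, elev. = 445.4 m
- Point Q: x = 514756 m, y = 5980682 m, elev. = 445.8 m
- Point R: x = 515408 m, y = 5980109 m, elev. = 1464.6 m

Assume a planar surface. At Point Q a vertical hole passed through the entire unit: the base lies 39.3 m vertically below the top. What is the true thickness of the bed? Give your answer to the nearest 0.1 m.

Let the plane be z = a·x + b·y + c.
Point Q−Point P: 308a + 750b = 0.4;  Point R−Point P: 960a + 177b = 1019.2.
Solving gives a = 1.14853, b = −0.47113.
|∇z| = √(a²+b²) = 1.24141, so dip δ = arctan(1.24141) = 51.15°.
True thickness = vertical thickness × cos δ = 39.3 × cos 51.15° = 24.7 m.

24.7 m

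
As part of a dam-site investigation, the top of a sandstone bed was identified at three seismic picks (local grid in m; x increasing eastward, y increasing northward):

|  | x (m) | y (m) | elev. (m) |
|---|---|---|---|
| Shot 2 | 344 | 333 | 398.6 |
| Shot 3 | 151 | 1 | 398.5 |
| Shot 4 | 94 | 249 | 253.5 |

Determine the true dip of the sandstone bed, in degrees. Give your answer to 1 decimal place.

Two edge vectors: Shot 2→Shot 3 = (-193, -332, -0.1), Shot 2→Shot 4 = (-250, -84, -145.1).
Normal n = (Shot 2→Shot 3) × (Shot 2→Shot 4) = (48164.8, -27979.3, -66788).
So ∂z/∂x = −n_x/n_z = 0.72116 and ∂z/∂y = −n_y/n_z = −0.41893.
Gradient magnitude |∇z| = √(a² + b²) = √(0.52007 + 0.17550) = 0.83401.
True dip = arctan(0.83401) = 39.8°, dipping toward WNW (azimuth ≈ 300°).

39.8°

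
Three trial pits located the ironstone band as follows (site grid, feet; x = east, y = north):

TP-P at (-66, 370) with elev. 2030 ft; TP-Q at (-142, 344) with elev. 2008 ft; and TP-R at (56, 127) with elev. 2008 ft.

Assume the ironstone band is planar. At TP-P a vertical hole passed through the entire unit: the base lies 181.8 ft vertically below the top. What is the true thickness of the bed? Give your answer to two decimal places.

Let the plane be z = a·x + b·y + c.
TP-Q−TP-P: −76a − 26b = −22;  TP-R−TP-P: 122a − 243b = −22.
Solving gives a = 0.22061, b = 0.20129.
|∇z| = √(a²+b²) = 0.29864, so dip δ = arctan(0.29864) = 16.63°.
True thickness = vertical thickness × cos δ = 181.8 × cos 16.63° = 174.20 ft.

174.20 ft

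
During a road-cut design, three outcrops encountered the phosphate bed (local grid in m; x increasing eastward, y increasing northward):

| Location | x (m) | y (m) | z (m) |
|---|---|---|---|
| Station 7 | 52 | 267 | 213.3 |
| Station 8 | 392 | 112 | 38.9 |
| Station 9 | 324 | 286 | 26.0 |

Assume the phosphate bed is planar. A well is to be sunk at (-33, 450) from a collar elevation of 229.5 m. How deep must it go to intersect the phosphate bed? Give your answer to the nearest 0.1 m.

Two edge vectors: Station 7→Station 8 = (340, -155, -174.4), Station 7→Station 9 = (272, 19, -187.3).
Normal n = (Station 7→Station 8) × (Station 7→Station 9) = (32345.1, 16245.2, 48620).
So ∂z/∂x = −n_x/n_z = −0.66526 and ∂z/∂y = −n_y/n_z = −0.33413.
Intercept c from Station 7: 213.3 + 34.59 + 89.21 = 337.11.
At (-33, 450): z_contact = 21.95 − 150.36 + 337.11 = 208.70 m.
Depth below ground = 229.5 − 208.70 = 20.8 m.

20.8 m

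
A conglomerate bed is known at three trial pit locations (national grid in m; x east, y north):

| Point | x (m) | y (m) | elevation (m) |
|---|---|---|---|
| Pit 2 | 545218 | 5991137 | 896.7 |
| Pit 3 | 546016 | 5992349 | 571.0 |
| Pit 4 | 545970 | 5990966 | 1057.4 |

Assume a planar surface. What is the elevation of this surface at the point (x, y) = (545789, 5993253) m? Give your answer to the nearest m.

Let the plane be z = a·x + b·y + c.
Pit 3−Pit 2: 798a + 1212b = −325.7;  Pit 4−Pit 2: 752a − 171b = 160.7.
Solving gives a = 0.13271886, b = −0.35611357.
Then c = 896.7 − a·545218 − b·5991137 = 2062061.18.
At (545789, 5993253): z = 72436.5 − 2134278.7 + 2062061.18 = 218.9 m.

219 m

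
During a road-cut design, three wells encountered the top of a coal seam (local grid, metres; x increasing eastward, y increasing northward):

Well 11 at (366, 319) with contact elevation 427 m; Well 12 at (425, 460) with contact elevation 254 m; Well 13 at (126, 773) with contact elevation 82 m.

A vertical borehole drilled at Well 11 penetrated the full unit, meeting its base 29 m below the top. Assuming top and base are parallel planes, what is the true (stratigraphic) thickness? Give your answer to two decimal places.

Let the plane be z = a·x + b·y + c.
Well 12−Well 11: 59a + 141b = −173;  Well 13−Well 11: −240a + 454b = −345.
Solving gives a = −0.49314, b = −1.02060.
|∇z| = √(a²+b²) = 1.13350, so dip δ = arctan(1.13350) = 48.58°.
True thickness = vertical thickness × cos δ = 29 × cos 48.58° = 19.19 m.

19.19 m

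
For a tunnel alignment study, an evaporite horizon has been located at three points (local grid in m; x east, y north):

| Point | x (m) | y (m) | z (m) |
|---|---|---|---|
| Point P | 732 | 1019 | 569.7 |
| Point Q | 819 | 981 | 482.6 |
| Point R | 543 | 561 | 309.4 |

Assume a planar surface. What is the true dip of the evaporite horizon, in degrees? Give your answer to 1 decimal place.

46.3°

Let the plane be z = a·x + b·y + c.
Point Q−Point P: 87a − 38b = −87.1;  Point R−Point P: −189a − 458b = −260.3.
Solving gives a = −0.63793, b = 0.83159.
Gradient magnitude |∇z| = √(a² + b²) = √(0.40695 + 0.69154) = 1.04809.
True dip = arctan(1.04809) = 46.3°, dipping toward SE (azimuth ≈ 143°).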